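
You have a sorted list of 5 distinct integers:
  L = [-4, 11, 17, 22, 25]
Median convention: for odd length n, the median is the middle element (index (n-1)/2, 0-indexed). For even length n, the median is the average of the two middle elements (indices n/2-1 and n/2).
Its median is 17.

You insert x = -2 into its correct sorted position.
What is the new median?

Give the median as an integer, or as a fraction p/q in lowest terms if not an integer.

Old list (sorted, length 5): [-4, 11, 17, 22, 25]
Old median = 17
Insert x = -2
Old length odd (5). Middle was index 2 = 17.
New length even (6). New median = avg of two middle elements.
x = -2: 1 elements are < x, 4 elements are > x.
New sorted list: [-4, -2, 11, 17, 22, 25]
New median = 14

Answer: 14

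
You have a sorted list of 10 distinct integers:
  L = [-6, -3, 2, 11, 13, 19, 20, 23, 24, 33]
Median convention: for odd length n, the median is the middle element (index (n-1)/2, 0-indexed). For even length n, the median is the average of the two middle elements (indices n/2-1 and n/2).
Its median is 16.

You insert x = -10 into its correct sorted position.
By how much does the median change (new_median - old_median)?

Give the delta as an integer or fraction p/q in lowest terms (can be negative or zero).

Answer: -3

Derivation:
Old median = 16
After inserting x = -10: new sorted = [-10, -6, -3, 2, 11, 13, 19, 20, 23, 24, 33]
New median = 13
Delta = 13 - 16 = -3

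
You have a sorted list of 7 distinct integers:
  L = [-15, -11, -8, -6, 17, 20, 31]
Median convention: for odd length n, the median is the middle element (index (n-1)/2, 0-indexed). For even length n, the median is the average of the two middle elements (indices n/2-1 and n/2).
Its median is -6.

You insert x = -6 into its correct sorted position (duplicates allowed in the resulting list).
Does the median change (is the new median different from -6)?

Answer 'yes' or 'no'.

Old median = -6
Insert x = -6
New median = -6
Changed? no

Answer: no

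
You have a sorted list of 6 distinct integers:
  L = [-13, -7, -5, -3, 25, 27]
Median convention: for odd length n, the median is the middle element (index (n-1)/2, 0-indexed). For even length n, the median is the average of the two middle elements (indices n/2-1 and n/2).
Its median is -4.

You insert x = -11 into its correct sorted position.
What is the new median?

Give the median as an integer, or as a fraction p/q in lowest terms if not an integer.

Answer: -5

Derivation:
Old list (sorted, length 6): [-13, -7, -5, -3, 25, 27]
Old median = -4
Insert x = -11
Old length even (6). Middle pair: indices 2,3 = -5,-3.
New length odd (7). New median = single middle element.
x = -11: 1 elements are < x, 5 elements are > x.
New sorted list: [-13, -11, -7, -5, -3, 25, 27]
New median = -5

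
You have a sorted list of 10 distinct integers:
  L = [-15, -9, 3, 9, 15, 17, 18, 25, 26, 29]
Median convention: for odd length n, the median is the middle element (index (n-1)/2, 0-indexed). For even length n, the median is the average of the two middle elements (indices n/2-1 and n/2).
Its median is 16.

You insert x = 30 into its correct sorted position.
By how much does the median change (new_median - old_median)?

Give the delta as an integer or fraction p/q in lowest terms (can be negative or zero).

Answer: 1

Derivation:
Old median = 16
After inserting x = 30: new sorted = [-15, -9, 3, 9, 15, 17, 18, 25, 26, 29, 30]
New median = 17
Delta = 17 - 16 = 1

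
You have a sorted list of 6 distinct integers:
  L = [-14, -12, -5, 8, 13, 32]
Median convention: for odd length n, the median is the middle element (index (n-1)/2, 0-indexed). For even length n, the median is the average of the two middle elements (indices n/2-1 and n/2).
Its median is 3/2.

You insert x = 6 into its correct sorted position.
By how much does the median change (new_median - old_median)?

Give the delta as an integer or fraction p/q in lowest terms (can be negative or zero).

Old median = 3/2
After inserting x = 6: new sorted = [-14, -12, -5, 6, 8, 13, 32]
New median = 6
Delta = 6 - 3/2 = 9/2

Answer: 9/2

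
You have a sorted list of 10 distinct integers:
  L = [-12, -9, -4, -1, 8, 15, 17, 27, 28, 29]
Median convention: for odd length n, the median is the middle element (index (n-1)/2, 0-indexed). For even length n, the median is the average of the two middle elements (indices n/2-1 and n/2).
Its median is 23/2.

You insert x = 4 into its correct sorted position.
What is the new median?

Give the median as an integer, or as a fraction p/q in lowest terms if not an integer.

Old list (sorted, length 10): [-12, -9, -4, -1, 8, 15, 17, 27, 28, 29]
Old median = 23/2
Insert x = 4
Old length even (10). Middle pair: indices 4,5 = 8,15.
New length odd (11). New median = single middle element.
x = 4: 4 elements are < x, 6 elements are > x.
New sorted list: [-12, -9, -4, -1, 4, 8, 15, 17, 27, 28, 29]
New median = 8

Answer: 8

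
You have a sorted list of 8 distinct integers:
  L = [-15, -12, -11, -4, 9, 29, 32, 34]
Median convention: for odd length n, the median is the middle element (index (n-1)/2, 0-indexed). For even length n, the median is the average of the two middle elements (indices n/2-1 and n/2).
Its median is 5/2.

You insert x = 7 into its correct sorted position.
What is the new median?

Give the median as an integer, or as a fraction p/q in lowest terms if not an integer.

Answer: 7

Derivation:
Old list (sorted, length 8): [-15, -12, -11, -4, 9, 29, 32, 34]
Old median = 5/2
Insert x = 7
Old length even (8). Middle pair: indices 3,4 = -4,9.
New length odd (9). New median = single middle element.
x = 7: 4 elements are < x, 4 elements are > x.
New sorted list: [-15, -12, -11, -4, 7, 9, 29, 32, 34]
New median = 7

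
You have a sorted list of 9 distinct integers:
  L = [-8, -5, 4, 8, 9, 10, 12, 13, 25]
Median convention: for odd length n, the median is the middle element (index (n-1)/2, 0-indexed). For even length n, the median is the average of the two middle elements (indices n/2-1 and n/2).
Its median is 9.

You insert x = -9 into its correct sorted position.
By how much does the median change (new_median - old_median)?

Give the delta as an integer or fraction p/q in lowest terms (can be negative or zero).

Answer: -1/2

Derivation:
Old median = 9
After inserting x = -9: new sorted = [-9, -8, -5, 4, 8, 9, 10, 12, 13, 25]
New median = 17/2
Delta = 17/2 - 9 = -1/2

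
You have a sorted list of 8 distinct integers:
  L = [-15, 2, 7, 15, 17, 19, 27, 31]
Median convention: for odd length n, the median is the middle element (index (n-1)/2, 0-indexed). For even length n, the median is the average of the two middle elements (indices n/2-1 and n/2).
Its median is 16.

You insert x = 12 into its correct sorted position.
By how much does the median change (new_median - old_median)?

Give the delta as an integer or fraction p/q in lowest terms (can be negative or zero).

Old median = 16
After inserting x = 12: new sorted = [-15, 2, 7, 12, 15, 17, 19, 27, 31]
New median = 15
Delta = 15 - 16 = -1

Answer: -1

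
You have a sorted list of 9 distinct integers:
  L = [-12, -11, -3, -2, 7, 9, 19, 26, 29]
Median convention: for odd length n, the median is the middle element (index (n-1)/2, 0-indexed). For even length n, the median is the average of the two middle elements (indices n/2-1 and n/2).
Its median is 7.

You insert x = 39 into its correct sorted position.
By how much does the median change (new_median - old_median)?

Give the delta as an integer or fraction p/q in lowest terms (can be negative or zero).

Old median = 7
After inserting x = 39: new sorted = [-12, -11, -3, -2, 7, 9, 19, 26, 29, 39]
New median = 8
Delta = 8 - 7 = 1

Answer: 1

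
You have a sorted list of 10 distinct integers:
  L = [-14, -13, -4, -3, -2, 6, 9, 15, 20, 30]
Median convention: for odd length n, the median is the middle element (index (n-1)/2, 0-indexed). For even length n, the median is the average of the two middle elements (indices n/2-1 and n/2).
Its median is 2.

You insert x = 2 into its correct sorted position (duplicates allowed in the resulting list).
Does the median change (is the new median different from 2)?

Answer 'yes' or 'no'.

Answer: no

Derivation:
Old median = 2
Insert x = 2
New median = 2
Changed? no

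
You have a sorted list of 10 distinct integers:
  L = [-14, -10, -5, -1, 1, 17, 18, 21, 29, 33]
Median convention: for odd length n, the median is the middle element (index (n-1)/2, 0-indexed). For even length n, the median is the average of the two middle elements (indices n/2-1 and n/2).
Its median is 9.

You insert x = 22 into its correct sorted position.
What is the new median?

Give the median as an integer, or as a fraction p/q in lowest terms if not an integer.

Old list (sorted, length 10): [-14, -10, -5, -1, 1, 17, 18, 21, 29, 33]
Old median = 9
Insert x = 22
Old length even (10). Middle pair: indices 4,5 = 1,17.
New length odd (11). New median = single middle element.
x = 22: 8 elements are < x, 2 elements are > x.
New sorted list: [-14, -10, -5, -1, 1, 17, 18, 21, 22, 29, 33]
New median = 17

Answer: 17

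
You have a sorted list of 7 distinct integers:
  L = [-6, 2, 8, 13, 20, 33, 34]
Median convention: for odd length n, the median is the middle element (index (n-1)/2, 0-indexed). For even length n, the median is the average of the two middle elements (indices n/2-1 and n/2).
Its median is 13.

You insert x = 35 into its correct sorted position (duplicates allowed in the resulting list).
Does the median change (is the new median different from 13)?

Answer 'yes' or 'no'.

Answer: yes

Derivation:
Old median = 13
Insert x = 35
New median = 33/2
Changed? yes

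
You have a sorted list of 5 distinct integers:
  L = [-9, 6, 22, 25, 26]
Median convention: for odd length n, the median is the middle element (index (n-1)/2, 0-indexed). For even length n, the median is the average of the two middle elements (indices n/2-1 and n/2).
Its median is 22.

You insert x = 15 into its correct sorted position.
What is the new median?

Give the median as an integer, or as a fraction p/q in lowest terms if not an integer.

Old list (sorted, length 5): [-9, 6, 22, 25, 26]
Old median = 22
Insert x = 15
Old length odd (5). Middle was index 2 = 22.
New length even (6). New median = avg of two middle elements.
x = 15: 2 elements are < x, 3 elements are > x.
New sorted list: [-9, 6, 15, 22, 25, 26]
New median = 37/2

Answer: 37/2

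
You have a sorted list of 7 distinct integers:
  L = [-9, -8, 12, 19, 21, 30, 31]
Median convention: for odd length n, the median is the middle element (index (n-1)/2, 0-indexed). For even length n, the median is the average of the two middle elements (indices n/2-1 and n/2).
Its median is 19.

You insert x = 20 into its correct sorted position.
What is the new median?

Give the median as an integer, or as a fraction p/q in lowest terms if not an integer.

Old list (sorted, length 7): [-9, -8, 12, 19, 21, 30, 31]
Old median = 19
Insert x = 20
Old length odd (7). Middle was index 3 = 19.
New length even (8). New median = avg of two middle elements.
x = 20: 4 elements are < x, 3 elements are > x.
New sorted list: [-9, -8, 12, 19, 20, 21, 30, 31]
New median = 39/2

Answer: 39/2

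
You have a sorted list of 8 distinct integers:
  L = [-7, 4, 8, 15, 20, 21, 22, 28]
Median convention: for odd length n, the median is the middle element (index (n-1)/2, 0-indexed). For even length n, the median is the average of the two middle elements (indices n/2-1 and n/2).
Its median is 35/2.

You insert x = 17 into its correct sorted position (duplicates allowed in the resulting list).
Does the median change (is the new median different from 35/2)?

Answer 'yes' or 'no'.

Answer: yes

Derivation:
Old median = 35/2
Insert x = 17
New median = 17
Changed? yes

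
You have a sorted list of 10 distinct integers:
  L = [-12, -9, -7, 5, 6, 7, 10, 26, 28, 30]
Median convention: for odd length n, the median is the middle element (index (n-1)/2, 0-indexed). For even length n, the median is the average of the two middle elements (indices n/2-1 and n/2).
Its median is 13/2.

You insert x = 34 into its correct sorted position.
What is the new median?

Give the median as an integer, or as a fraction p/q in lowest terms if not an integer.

Old list (sorted, length 10): [-12, -9, -7, 5, 6, 7, 10, 26, 28, 30]
Old median = 13/2
Insert x = 34
Old length even (10). Middle pair: indices 4,5 = 6,7.
New length odd (11). New median = single middle element.
x = 34: 10 elements are < x, 0 elements are > x.
New sorted list: [-12, -9, -7, 5, 6, 7, 10, 26, 28, 30, 34]
New median = 7

Answer: 7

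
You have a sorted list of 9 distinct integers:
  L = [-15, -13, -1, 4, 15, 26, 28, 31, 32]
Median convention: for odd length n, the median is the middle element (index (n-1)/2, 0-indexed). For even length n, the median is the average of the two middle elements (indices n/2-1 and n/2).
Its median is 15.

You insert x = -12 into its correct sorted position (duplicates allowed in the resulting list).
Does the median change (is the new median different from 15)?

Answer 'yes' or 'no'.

Answer: yes

Derivation:
Old median = 15
Insert x = -12
New median = 19/2
Changed? yes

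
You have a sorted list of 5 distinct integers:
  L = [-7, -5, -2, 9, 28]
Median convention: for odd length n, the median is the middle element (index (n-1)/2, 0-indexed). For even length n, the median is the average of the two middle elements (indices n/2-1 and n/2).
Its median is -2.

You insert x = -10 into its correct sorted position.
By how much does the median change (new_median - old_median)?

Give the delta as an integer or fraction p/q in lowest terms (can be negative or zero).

Answer: -3/2

Derivation:
Old median = -2
After inserting x = -10: new sorted = [-10, -7, -5, -2, 9, 28]
New median = -7/2
Delta = -7/2 - -2 = -3/2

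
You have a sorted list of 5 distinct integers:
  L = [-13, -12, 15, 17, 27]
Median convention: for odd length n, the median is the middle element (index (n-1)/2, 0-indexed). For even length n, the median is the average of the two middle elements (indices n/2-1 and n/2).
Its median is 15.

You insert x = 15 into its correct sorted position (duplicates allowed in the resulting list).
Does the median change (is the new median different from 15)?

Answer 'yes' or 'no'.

Old median = 15
Insert x = 15
New median = 15
Changed? no

Answer: no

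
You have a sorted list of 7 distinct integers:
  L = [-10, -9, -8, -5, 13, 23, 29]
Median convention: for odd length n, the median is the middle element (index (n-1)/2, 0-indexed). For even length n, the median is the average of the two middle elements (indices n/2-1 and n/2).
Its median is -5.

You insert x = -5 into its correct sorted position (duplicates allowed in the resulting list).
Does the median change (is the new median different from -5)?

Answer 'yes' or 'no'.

Answer: no

Derivation:
Old median = -5
Insert x = -5
New median = -5
Changed? no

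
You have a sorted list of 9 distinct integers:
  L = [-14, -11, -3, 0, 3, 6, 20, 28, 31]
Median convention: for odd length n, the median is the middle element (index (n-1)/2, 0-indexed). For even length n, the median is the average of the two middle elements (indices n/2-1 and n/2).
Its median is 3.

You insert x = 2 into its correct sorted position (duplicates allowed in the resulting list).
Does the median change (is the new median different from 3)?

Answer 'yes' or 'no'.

Old median = 3
Insert x = 2
New median = 5/2
Changed? yes

Answer: yes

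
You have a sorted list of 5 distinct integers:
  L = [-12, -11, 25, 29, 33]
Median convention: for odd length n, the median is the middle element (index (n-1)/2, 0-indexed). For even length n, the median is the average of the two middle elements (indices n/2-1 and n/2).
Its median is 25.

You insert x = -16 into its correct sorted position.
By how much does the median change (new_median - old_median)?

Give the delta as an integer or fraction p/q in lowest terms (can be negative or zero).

Old median = 25
After inserting x = -16: new sorted = [-16, -12, -11, 25, 29, 33]
New median = 7
Delta = 7 - 25 = -18

Answer: -18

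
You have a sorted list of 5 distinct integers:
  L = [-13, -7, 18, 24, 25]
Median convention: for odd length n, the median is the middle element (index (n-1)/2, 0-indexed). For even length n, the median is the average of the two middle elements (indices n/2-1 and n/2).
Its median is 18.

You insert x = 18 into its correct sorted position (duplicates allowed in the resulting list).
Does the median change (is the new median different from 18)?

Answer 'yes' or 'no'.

Answer: no

Derivation:
Old median = 18
Insert x = 18
New median = 18
Changed? no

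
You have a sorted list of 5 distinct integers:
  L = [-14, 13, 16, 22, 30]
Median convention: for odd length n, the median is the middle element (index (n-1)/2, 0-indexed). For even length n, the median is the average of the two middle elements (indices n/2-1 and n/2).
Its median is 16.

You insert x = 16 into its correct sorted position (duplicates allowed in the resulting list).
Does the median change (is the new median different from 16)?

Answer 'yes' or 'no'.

Old median = 16
Insert x = 16
New median = 16
Changed? no

Answer: no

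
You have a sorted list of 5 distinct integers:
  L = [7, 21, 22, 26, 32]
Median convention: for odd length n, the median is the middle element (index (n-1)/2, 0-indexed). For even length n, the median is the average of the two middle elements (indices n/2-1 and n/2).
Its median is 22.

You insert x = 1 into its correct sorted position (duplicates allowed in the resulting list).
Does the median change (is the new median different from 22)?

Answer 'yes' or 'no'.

Old median = 22
Insert x = 1
New median = 43/2
Changed? yes

Answer: yes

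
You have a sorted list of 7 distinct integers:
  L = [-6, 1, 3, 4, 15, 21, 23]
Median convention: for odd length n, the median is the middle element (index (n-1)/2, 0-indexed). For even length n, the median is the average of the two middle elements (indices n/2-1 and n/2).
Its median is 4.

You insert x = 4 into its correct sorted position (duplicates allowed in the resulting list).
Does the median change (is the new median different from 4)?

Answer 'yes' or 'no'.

Answer: no

Derivation:
Old median = 4
Insert x = 4
New median = 4
Changed? no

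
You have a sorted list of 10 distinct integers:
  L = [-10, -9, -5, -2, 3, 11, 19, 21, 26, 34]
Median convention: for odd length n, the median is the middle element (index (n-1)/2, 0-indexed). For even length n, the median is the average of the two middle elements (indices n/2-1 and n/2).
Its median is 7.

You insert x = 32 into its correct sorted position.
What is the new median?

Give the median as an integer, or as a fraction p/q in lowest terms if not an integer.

Answer: 11

Derivation:
Old list (sorted, length 10): [-10, -9, -5, -2, 3, 11, 19, 21, 26, 34]
Old median = 7
Insert x = 32
Old length even (10). Middle pair: indices 4,5 = 3,11.
New length odd (11). New median = single middle element.
x = 32: 9 elements are < x, 1 elements are > x.
New sorted list: [-10, -9, -5, -2, 3, 11, 19, 21, 26, 32, 34]
New median = 11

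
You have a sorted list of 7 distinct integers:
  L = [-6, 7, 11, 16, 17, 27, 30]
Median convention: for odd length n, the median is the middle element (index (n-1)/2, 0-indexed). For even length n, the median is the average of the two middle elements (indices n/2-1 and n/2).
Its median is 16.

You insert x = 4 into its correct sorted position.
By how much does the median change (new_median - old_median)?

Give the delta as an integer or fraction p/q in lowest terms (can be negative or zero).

Answer: -5/2

Derivation:
Old median = 16
After inserting x = 4: new sorted = [-6, 4, 7, 11, 16, 17, 27, 30]
New median = 27/2
Delta = 27/2 - 16 = -5/2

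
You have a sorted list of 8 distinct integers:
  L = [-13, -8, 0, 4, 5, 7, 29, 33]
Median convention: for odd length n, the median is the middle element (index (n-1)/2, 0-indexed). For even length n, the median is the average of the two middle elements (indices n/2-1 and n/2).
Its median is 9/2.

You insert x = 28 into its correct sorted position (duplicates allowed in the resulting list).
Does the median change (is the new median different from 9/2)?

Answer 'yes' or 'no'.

Answer: yes

Derivation:
Old median = 9/2
Insert x = 28
New median = 5
Changed? yes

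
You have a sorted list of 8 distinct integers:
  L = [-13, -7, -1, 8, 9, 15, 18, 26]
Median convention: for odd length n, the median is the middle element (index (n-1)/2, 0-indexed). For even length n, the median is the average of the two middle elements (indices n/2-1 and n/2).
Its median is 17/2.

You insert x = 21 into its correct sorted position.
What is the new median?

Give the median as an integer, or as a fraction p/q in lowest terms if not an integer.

Old list (sorted, length 8): [-13, -7, -1, 8, 9, 15, 18, 26]
Old median = 17/2
Insert x = 21
Old length even (8). Middle pair: indices 3,4 = 8,9.
New length odd (9). New median = single middle element.
x = 21: 7 elements are < x, 1 elements are > x.
New sorted list: [-13, -7, -1, 8, 9, 15, 18, 21, 26]
New median = 9

Answer: 9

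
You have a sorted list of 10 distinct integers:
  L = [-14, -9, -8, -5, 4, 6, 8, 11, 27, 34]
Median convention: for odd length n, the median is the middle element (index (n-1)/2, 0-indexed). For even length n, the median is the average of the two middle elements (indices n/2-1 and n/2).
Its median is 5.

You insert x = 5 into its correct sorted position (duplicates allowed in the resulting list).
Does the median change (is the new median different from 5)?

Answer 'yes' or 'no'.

Old median = 5
Insert x = 5
New median = 5
Changed? no

Answer: no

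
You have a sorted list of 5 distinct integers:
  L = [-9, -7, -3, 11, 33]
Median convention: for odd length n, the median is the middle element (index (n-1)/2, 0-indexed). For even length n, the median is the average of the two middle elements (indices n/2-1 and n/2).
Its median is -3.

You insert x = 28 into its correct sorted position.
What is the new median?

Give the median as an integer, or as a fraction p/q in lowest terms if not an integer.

Answer: 4

Derivation:
Old list (sorted, length 5): [-9, -7, -3, 11, 33]
Old median = -3
Insert x = 28
Old length odd (5). Middle was index 2 = -3.
New length even (6). New median = avg of two middle elements.
x = 28: 4 elements are < x, 1 elements are > x.
New sorted list: [-9, -7, -3, 11, 28, 33]
New median = 4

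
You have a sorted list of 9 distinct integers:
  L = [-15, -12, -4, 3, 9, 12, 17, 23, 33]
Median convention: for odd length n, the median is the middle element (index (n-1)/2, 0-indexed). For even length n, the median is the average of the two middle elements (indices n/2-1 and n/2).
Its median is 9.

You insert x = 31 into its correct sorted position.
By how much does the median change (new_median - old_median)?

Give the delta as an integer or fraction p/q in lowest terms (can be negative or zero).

Old median = 9
After inserting x = 31: new sorted = [-15, -12, -4, 3, 9, 12, 17, 23, 31, 33]
New median = 21/2
Delta = 21/2 - 9 = 3/2

Answer: 3/2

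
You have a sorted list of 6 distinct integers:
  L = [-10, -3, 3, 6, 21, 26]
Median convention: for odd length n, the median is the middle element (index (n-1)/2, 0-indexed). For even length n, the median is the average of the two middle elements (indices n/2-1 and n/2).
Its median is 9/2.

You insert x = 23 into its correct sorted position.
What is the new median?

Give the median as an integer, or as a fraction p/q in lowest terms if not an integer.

Answer: 6

Derivation:
Old list (sorted, length 6): [-10, -3, 3, 6, 21, 26]
Old median = 9/2
Insert x = 23
Old length even (6). Middle pair: indices 2,3 = 3,6.
New length odd (7). New median = single middle element.
x = 23: 5 elements are < x, 1 elements are > x.
New sorted list: [-10, -3, 3, 6, 21, 23, 26]
New median = 6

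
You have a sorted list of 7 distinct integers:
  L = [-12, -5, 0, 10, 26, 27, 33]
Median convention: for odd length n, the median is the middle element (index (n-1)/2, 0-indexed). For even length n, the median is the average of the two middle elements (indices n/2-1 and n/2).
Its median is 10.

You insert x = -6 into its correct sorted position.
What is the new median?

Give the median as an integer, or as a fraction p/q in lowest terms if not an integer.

Answer: 5

Derivation:
Old list (sorted, length 7): [-12, -5, 0, 10, 26, 27, 33]
Old median = 10
Insert x = -6
Old length odd (7). Middle was index 3 = 10.
New length even (8). New median = avg of two middle elements.
x = -6: 1 elements are < x, 6 elements are > x.
New sorted list: [-12, -6, -5, 0, 10, 26, 27, 33]
New median = 5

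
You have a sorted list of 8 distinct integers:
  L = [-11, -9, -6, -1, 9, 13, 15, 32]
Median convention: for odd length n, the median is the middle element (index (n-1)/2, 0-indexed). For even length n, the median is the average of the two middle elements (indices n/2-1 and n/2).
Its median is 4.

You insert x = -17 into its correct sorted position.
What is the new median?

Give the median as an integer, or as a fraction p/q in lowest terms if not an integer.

Old list (sorted, length 8): [-11, -9, -6, -1, 9, 13, 15, 32]
Old median = 4
Insert x = -17
Old length even (8). Middle pair: indices 3,4 = -1,9.
New length odd (9). New median = single middle element.
x = -17: 0 elements are < x, 8 elements are > x.
New sorted list: [-17, -11, -9, -6, -1, 9, 13, 15, 32]
New median = -1

Answer: -1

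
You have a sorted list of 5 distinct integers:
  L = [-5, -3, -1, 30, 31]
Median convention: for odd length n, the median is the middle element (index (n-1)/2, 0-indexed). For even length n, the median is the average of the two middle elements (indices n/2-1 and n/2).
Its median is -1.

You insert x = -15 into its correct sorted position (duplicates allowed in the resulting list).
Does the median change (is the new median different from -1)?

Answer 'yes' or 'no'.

Old median = -1
Insert x = -15
New median = -2
Changed? yes

Answer: yes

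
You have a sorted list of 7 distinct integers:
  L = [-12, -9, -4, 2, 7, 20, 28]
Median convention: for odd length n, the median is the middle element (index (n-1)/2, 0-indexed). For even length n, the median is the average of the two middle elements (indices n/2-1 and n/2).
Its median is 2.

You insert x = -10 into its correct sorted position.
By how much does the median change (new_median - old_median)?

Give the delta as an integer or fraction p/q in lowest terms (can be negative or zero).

Old median = 2
After inserting x = -10: new sorted = [-12, -10, -9, -4, 2, 7, 20, 28]
New median = -1
Delta = -1 - 2 = -3

Answer: -3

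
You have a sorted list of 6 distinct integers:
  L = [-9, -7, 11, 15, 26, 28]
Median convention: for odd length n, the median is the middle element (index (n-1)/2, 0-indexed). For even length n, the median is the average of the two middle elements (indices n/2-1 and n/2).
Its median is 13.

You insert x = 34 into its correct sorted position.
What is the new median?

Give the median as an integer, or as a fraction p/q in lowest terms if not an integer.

Answer: 15

Derivation:
Old list (sorted, length 6): [-9, -7, 11, 15, 26, 28]
Old median = 13
Insert x = 34
Old length even (6). Middle pair: indices 2,3 = 11,15.
New length odd (7). New median = single middle element.
x = 34: 6 elements are < x, 0 elements are > x.
New sorted list: [-9, -7, 11, 15, 26, 28, 34]
New median = 15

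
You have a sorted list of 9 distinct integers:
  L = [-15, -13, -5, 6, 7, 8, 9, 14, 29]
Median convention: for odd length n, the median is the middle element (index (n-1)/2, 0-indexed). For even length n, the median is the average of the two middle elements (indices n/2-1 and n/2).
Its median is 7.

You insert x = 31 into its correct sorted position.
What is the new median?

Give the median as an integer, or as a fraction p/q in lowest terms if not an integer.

Answer: 15/2

Derivation:
Old list (sorted, length 9): [-15, -13, -5, 6, 7, 8, 9, 14, 29]
Old median = 7
Insert x = 31
Old length odd (9). Middle was index 4 = 7.
New length even (10). New median = avg of two middle elements.
x = 31: 9 elements are < x, 0 elements are > x.
New sorted list: [-15, -13, -5, 6, 7, 8, 9, 14, 29, 31]
New median = 15/2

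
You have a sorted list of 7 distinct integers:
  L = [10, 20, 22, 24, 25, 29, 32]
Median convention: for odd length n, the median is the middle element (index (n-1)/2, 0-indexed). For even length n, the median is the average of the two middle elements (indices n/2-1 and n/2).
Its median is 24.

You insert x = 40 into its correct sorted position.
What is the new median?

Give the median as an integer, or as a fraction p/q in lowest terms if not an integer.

Old list (sorted, length 7): [10, 20, 22, 24, 25, 29, 32]
Old median = 24
Insert x = 40
Old length odd (7). Middle was index 3 = 24.
New length even (8). New median = avg of two middle elements.
x = 40: 7 elements are < x, 0 elements are > x.
New sorted list: [10, 20, 22, 24, 25, 29, 32, 40]
New median = 49/2

Answer: 49/2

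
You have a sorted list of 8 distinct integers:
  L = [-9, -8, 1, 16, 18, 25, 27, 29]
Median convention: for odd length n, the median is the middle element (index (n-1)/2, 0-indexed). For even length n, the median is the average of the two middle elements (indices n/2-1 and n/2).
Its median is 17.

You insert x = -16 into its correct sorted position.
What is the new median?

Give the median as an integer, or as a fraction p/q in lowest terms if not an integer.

Answer: 16

Derivation:
Old list (sorted, length 8): [-9, -8, 1, 16, 18, 25, 27, 29]
Old median = 17
Insert x = -16
Old length even (8). Middle pair: indices 3,4 = 16,18.
New length odd (9). New median = single middle element.
x = -16: 0 elements are < x, 8 elements are > x.
New sorted list: [-16, -9, -8, 1, 16, 18, 25, 27, 29]
New median = 16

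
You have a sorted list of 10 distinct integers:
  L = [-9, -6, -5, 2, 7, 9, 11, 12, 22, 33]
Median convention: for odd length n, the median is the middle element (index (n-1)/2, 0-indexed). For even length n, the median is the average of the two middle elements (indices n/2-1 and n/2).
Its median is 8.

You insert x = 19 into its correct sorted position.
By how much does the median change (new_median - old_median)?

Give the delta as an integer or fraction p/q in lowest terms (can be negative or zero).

Old median = 8
After inserting x = 19: new sorted = [-9, -6, -5, 2, 7, 9, 11, 12, 19, 22, 33]
New median = 9
Delta = 9 - 8 = 1

Answer: 1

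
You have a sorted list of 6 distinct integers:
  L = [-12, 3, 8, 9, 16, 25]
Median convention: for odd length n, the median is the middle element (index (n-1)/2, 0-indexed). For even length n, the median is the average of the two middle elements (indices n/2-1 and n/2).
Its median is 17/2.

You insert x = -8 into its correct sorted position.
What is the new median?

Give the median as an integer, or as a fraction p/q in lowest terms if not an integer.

Answer: 8

Derivation:
Old list (sorted, length 6): [-12, 3, 8, 9, 16, 25]
Old median = 17/2
Insert x = -8
Old length even (6). Middle pair: indices 2,3 = 8,9.
New length odd (7). New median = single middle element.
x = -8: 1 elements are < x, 5 elements are > x.
New sorted list: [-12, -8, 3, 8, 9, 16, 25]
New median = 8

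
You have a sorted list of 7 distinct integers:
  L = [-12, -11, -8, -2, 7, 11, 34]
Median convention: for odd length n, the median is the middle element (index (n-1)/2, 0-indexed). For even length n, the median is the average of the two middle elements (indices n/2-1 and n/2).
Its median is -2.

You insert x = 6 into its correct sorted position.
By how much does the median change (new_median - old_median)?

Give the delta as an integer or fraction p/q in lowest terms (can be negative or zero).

Old median = -2
After inserting x = 6: new sorted = [-12, -11, -8, -2, 6, 7, 11, 34]
New median = 2
Delta = 2 - -2 = 4

Answer: 4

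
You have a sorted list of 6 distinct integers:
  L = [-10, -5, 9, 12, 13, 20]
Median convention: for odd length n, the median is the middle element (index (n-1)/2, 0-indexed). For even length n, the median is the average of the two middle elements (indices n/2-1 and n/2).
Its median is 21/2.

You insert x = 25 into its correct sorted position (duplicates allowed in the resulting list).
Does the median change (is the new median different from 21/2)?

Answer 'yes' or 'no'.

Old median = 21/2
Insert x = 25
New median = 12
Changed? yes

Answer: yes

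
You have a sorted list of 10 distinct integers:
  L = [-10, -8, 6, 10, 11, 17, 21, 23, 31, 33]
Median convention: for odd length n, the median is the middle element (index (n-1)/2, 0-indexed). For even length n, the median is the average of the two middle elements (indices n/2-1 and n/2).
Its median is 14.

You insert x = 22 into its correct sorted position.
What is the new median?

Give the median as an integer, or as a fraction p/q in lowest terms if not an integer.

Old list (sorted, length 10): [-10, -8, 6, 10, 11, 17, 21, 23, 31, 33]
Old median = 14
Insert x = 22
Old length even (10). Middle pair: indices 4,5 = 11,17.
New length odd (11). New median = single middle element.
x = 22: 7 elements are < x, 3 elements are > x.
New sorted list: [-10, -8, 6, 10, 11, 17, 21, 22, 23, 31, 33]
New median = 17

Answer: 17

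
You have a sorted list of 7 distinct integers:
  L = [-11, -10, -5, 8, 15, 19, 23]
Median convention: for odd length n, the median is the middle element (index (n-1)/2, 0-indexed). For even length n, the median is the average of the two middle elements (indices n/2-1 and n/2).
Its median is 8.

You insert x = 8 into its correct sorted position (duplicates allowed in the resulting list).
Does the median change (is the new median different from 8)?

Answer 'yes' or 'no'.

Old median = 8
Insert x = 8
New median = 8
Changed? no

Answer: no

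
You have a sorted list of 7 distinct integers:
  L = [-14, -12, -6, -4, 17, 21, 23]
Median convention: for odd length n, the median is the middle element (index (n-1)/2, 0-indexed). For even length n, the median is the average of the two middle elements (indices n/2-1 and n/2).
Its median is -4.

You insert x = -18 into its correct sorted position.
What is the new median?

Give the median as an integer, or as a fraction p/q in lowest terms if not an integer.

Old list (sorted, length 7): [-14, -12, -6, -4, 17, 21, 23]
Old median = -4
Insert x = -18
Old length odd (7). Middle was index 3 = -4.
New length even (8). New median = avg of two middle elements.
x = -18: 0 elements are < x, 7 elements are > x.
New sorted list: [-18, -14, -12, -6, -4, 17, 21, 23]
New median = -5

Answer: -5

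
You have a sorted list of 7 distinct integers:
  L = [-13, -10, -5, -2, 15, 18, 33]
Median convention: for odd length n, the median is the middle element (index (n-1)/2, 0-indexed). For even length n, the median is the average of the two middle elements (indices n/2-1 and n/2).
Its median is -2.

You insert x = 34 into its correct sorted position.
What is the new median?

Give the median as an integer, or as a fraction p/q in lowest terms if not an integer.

Answer: 13/2

Derivation:
Old list (sorted, length 7): [-13, -10, -5, -2, 15, 18, 33]
Old median = -2
Insert x = 34
Old length odd (7). Middle was index 3 = -2.
New length even (8). New median = avg of two middle elements.
x = 34: 7 elements are < x, 0 elements are > x.
New sorted list: [-13, -10, -5, -2, 15, 18, 33, 34]
New median = 13/2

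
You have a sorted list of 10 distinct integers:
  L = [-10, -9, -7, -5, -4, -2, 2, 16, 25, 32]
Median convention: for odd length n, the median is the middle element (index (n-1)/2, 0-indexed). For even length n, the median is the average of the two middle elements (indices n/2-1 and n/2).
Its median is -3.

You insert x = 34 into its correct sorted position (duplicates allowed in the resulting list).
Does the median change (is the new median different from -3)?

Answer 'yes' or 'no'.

Old median = -3
Insert x = 34
New median = -2
Changed? yes

Answer: yes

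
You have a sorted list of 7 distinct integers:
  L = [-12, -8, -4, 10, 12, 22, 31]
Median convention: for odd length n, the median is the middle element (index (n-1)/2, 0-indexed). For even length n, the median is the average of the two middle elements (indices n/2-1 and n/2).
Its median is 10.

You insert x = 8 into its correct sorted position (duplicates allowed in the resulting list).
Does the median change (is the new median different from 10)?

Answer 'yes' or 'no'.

Old median = 10
Insert x = 8
New median = 9
Changed? yes

Answer: yes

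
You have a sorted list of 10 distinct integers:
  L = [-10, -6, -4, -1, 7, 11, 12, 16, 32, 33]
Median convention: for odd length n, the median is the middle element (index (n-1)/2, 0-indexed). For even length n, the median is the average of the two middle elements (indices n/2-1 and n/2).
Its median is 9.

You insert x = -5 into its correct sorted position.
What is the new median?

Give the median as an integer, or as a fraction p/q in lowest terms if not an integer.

Old list (sorted, length 10): [-10, -6, -4, -1, 7, 11, 12, 16, 32, 33]
Old median = 9
Insert x = -5
Old length even (10). Middle pair: indices 4,5 = 7,11.
New length odd (11). New median = single middle element.
x = -5: 2 elements are < x, 8 elements are > x.
New sorted list: [-10, -6, -5, -4, -1, 7, 11, 12, 16, 32, 33]
New median = 7

Answer: 7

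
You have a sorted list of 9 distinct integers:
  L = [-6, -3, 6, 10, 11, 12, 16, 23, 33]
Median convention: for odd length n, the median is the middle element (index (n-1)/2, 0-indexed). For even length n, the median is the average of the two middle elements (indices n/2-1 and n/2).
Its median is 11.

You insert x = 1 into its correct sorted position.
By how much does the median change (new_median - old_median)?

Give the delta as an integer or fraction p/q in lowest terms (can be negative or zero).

Answer: -1/2

Derivation:
Old median = 11
After inserting x = 1: new sorted = [-6, -3, 1, 6, 10, 11, 12, 16, 23, 33]
New median = 21/2
Delta = 21/2 - 11 = -1/2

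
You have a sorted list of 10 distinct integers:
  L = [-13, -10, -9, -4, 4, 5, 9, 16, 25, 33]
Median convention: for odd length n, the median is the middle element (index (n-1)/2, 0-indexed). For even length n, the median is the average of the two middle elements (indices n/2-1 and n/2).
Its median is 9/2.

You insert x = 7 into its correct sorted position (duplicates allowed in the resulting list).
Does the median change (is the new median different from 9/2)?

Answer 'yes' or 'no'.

Answer: yes

Derivation:
Old median = 9/2
Insert x = 7
New median = 5
Changed? yes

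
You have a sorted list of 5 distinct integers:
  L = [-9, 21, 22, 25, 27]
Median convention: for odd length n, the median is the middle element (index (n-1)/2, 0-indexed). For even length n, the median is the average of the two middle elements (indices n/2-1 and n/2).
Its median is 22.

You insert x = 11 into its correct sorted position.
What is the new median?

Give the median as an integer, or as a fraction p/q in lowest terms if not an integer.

Old list (sorted, length 5): [-9, 21, 22, 25, 27]
Old median = 22
Insert x = 11
Old length odd (5). Middle was index 2 = 22.
New length even (6). New median = avg of two middle elements.
x = 11: 1 elements are < x, 4 elements are > x.
New sorted list: [-9, 11, 21, 22, 25, 27]
New median = 43/2

Answer: 43/2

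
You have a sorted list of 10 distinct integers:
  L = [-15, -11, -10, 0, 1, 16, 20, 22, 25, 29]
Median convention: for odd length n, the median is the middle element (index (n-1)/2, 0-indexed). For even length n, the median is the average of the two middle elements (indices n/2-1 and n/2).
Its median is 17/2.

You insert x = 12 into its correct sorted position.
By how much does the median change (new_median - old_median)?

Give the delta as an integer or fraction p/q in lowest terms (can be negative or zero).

Answer: 7/2

Derivation:
Old median = 17/2
After inserting x = 12: new sorted = [-15, -11, -10, 0, 1, 12, 16, 20, 22, 25, 29]
New median = 12
Delta = 12 - 17/2 = 7/2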